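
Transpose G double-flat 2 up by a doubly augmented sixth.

Six letter names up from G: E.
Moving 11 semitones up from Gbb2 (the size of a doubly augmented sixth) reaches E3.

E 3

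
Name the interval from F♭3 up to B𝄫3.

F to B spans four letter names (F-G-A-B), so the interval is some kind of fourth.
The perfect fourth spans 5 semitones, and Fb3 to Bbb3 is exactly 5 semitones — so this is a perfect fourth.

perfect fourth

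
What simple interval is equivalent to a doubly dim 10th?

Take out an octave (7 from the number): 10 − 7 = 3.
So a doubly diminished tenth is an octave plus a doubly diminished third. The quality is unchanged.

doubly diminished 3rd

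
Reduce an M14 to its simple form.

Take out an octave (7 from the number): 14 − 7 = 7.
Quality carries through unchanged, so the simple form is a major seventh.

M7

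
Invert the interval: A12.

First reduce the compound augmented twelfth to its simple form, an augmented fifth.
Inverted interval numbers add to nine, so a fifth pairs with a fourth (5 + 4 = 9).
The quality also flips — augmented becomes diminished — giving a diminished fourth.

diminished 4th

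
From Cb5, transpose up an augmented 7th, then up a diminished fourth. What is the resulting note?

Eb6

Up an augmented seventh from Cb5: B5 (12 semitones up).
A diminished fourth up from B5 is Eb6.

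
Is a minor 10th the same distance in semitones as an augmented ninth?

Yes

A minor tenth spans 15 semitones, and an augmented ninth also spans 15 semitones — they're enharmonic.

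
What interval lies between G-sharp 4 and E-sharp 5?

major sixth

G to E spans six letter names (G-A-B-C-D-E): a sixth.
G#4 to E#5 is 9 semitones, matching the major sixth exactly, so the quality is major.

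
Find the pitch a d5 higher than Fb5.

Five letter names up from F: C.
A diminished fifth is 6 semitones; 6 semitones up from Fb5 gives Cbb6.

Cbb6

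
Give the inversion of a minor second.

Interval numbers invert to sum to nine: 2 + 7 = 9, so a second inverts to a seventh.
The quality also flips — minor becomes major — giving a major seventh.

major seventh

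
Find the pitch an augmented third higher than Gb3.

Counting three letter names up from G lands on B.
An augmented third spans 5 semitones, so from Gb3 the target pitch is B3.

B3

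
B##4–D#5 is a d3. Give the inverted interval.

augmented sixth

Interval numbers invert to sum to nine: 3 + 6 = 9, so a third inverts to a sixth.
Quality inverts too: diminished becomes augmented. That makes the inversion an augmented sixth.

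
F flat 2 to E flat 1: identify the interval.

Descending from Fb2 to Eb1 is the same interval as ascending Eb1 to Fb2.
E to F spans two letter names (E-F), plus an octave — that makes it a ninth of some quality.
Eb1 to Fb2 is 13 semitones, a half step short of the major ninth (14), so this is minor.
(Equivalently, a compound minor second: a minor second plus an octave.)

minor ninth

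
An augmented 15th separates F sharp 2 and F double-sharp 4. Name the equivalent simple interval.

augmented octave

Each octave removed subtracts seven from the number: 15 − 7 = 8.
That makes an augmented fifteenth a compound augmented octave — an octave plus an augmented octave.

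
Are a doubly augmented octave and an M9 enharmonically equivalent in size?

A doubly augmented octave spans 14 semitones, and a major ninth also spans 14 semitones — they're enharmonic.

Yes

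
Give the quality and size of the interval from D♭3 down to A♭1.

perfect 11th

Descending from Db3 to Ab1 is the same interval as ascending Ab1 to Db3.
A to D spans four letter names (A-B-C-D), plus an octave, so the interval is some kind of eleventh.
Counting semitones, Ab1→Db3 is 17, which is the perfect eleventh.
(Equivalently, a compound perfect fourth: a perfect fourth plus an octave.)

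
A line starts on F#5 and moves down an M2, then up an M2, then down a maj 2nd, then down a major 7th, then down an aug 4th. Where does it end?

Down a major second from F#5: E5 (2 semitones down).
A major second up from E5 is F#5.
A major second down from F#5 is E5.
A major seventh down from E5 is F4.
F4 down an augmented fourth → Cb4 (6 semitones).

Cb4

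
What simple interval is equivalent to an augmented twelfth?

A5

Take out an octave (7 from the number): 12 − 7 = 5.
That makes an augmented twelfth a compound augmented fifth — an octave plus an augmented fifth.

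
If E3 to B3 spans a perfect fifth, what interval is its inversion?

perfect fourth

Inverted interval numbers add to nine, so a fifth pairs with a fourth (5 + 4 = 9).
And perfect stays perfect under inversion, so we get a perfect fourth.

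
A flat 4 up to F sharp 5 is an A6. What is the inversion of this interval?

diminished third

Inverted interval numbers add to nine, so a sixth pairs with a third (6 + 3 = 9).
And augmented becomes diminished under inversion, so we get a diminished third.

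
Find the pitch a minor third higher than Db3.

Fb3

The third takes the letter from D up to F.
Moving 3 semitones up from Db3 (the size of a minor third) reaches Fb3.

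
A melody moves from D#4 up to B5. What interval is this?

minor 13th

D to B spans six letter names (D-E-F-G-A-B), plus an octave: a thirteenth.
A major thirteenth would be 21 semitones, but D#4 to B5 is 20 — one semitone narrower, making it a minor thirteenth.
(Equivalently, a compound minor sixth: a minor sixth plus an octave.)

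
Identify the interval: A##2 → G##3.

A to G spans seven letter names (A-B-C-D-E-F-G), so the interval is some kind of seventh.
A major seventh would be 11 semitones, but A##2 to G##3 is 10 — one semitone narrower, making it a minor seventh.

minor seventh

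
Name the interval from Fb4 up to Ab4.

major 3rd

F to A spans three letter names (F-G-A) — that makes it a third of some quality.
The major third spans 4 semitones, and Fb4 to Ab4 is exactly 4 semitones — so this is a major third.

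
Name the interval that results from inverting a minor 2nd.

major 7th

Inverted interval numbers add to nine, so a second pairs with a seventh (2 + 7 = 9).
And minor becomes major under inversion, so we get a major seventh.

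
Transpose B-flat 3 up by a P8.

For an octave the letter name doesn't change: still B, an octave up.
A perfect octave is 12 semitones; 12 semitones up from Bb3 gives Bb4.

B-flat 4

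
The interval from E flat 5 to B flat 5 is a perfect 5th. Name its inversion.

Interval numbers invert to sum to nine: 5 + 4 = 9, so a fifth inverts to a fourth.
And perfect stays perfect under inversion, so we get a perfect fourth.

perfect 4th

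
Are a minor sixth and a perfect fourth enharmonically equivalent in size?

No

A minor sixth is 8 semitones but a perfect fourth is 5 semitones — different sizes.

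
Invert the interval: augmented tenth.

First reduce the compound augmented tenth to its simple form, an augmented third.
Interval numbers invert to sum to nine: 3 + 6 = 9, so a third inverts to a sixth.
The quality also flips — augmented becomes diminished — giving a diminished sixth.

d6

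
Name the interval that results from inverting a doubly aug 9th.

First reduce the compound doubly augmented ninth to its simple form, a doubly augmented second.
The rule of nine gives the new number: 9 − 2 = 7, so a second becomes a seventh.
And doubly augmented becomes doubly diminished under inversion, so we get a doubly diminished seventh.

dd7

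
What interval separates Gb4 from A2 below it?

diminished 14th

Descending from Gb4 to A2 is the same interval as ascending A2 to Gb4.
A to G spans seven letter names (A-B-C-D-E-F-G), plus an octave, so the interval is some kind of fourteenth.
The major fourteenth is 23 semitones; here we have 21, two semitones narrower: diminished.
(Equivalently, a compound diminished seventh: a diminished seventh plus an octave.)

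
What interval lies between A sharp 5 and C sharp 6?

A to C spans three letter names (A-B-C) — that makes it a third of some quality.
A#5 to C#6 is 3 semitones, a half step short of the major third (4), so this is minor.

minor 3rd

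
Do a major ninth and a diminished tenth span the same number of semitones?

Yes

Both span 14 semitones: a major ninth and a diminished tenth are the same chromatic distance.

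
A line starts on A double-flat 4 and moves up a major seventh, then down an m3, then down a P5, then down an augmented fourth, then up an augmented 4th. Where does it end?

Abb4 up a major seventh → Gb5 (11 semitones).
Gb5 down a minor third → Eb5 (3 semitones).
A perfect fifth down from Eb5 is Ab4.
An augmented fourth down from Ab4 is Ebb4.
An augmented fourth up from Ebb4 is Ab4.

A flat 4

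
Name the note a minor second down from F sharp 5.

E sharp 5

The second takes the letter from F down to E.
A minor second spans 1 semitone, so from F#5 the target pitch is E#5.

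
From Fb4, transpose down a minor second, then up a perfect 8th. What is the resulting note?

A minor second down from Fb4 is Eb4.
Eb4 up a perfect octave → Eb5 (12 semitones).

Eb5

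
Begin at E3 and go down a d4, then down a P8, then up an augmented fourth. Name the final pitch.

E##2

A diminished fourth down from E3 is B#2.
B#2 down a perfect octave → B#1 (12 semitones).
Up an augmented fourth from B#1: E##2 (6 semitones up).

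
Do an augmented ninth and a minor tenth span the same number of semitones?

Both span 15 semitones: an augmented ninth and a minor tenth are the same chromatic distance.

Yes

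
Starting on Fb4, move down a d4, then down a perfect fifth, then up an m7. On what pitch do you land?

A diminished fourth down from Fb4 is C4.
Down a perfect fifth from C4: F3 (7 semitones down).
Up a minor seventh from F3: Eb4 (10 semitones up).

Eb4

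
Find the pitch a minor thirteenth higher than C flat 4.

Six letters up from C (plus an octave) reaches A.
Moving 20 semitones up from Cb4 (the size of a minor thirteenth) reaches Abb5.

A double-flat 5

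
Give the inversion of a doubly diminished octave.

The rule of nine gives the new number: 9 − 8 = 1, so an octave becomes a unison.
And doubly diminished becomes doubly augmented under inversion, so we get a doubly augmented unison.

doubly augmented unison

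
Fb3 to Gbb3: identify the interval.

m2

F to G spans two letter names (F-G), so the interval is some kind of second.
A major second would be 2 semitones, but Fb3 to Gbb3 is 1 — one semitone narrower, making it a minor second.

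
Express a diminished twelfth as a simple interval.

Each octave removed subtracts seven from the number: 12 − 7 = 5.
Quality carries through unchanged, so the simple form is a diminished fifth.

diminished 5th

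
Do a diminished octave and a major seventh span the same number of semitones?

Both span 11 semitones: a diminished octave and a major seventh are the same chromatic distance.

Yes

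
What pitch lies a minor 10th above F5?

Ab6

Counting three letter names plus an octave up from F lands on A.
A minor tenth is 15 semitones; 15 semitones up from F5 gives Ab6.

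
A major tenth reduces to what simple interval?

M3

Take out an octave (7 from the number): 10 − 7 = 3.
Quality carries through unchanged, so the simple form is a major third.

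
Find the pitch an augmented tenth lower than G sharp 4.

E flat 3

The tenth's letter: G down three letter names plus an octave → E.
An augmented tenth is 17 semitones; 17 semitones down from G#4 gives Eb3.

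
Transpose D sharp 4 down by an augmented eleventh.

Four letters down from D (plus an octave) reaches A.
Moving 18 semitones down from D#4 (the size of an augmented eleventh) reaches A2.

A 2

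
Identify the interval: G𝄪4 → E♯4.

Descending from G##4 to E#4 is the same interval as ascending E#4 to G##4.
E to G spans three letter names (E-F-G) — that makes it a third of some quality.
Counting semitones, E#4→G##4 is 4, which is the major third.

major 3rd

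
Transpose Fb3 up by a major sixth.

Db4

Counting six letter names up from F lands on D.
A major sixth is 9 semitones; 9 semitones up from Fb3 gives Db4.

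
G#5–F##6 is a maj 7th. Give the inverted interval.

minor 2nd

The rule of nine gives the new number: 9 − 7 = 2, so a seventh becomes a second.
Quality inverts too: major becomes minor. That makes the inversion a minor second.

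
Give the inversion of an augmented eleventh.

First reduce the compound augmented eleventh to its simple form, an augmented fourth.
Inverted interval numbers add to nine, so a fourth pairs with a fifth (4 + 5 = 9).
And augmented becomes diminished under inversion, so we get a diminished fifth.

diminished 5th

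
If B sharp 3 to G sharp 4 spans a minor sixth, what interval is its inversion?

M3

The rule of nine gives the new number: 9 − 6 = 3, so a sixth becomes a third.
The quality also flips — minor becomes major — giving a major third.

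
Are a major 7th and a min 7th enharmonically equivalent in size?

11 semitones (major seventh) vs 10 semitones (minor seventh): not equal.

No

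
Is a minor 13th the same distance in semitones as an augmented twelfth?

A minor thirteenth = 20 semitones = an augmented twelfth; enharmonically equal.

Yes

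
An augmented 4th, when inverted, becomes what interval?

diminished 5th

Inverted interval numbers add to nine, so a fourth pairs with a fifth (4 + 5 = 9).
And augmented becomes diminished under inversion, so we get a diminished fifth.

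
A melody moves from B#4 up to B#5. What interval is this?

perfect octave

B to B is the same letter name, plus an octave — that makes it an octave of some quality.
Counting semitones, B#4→B#5 is 12, which is the perfect octave.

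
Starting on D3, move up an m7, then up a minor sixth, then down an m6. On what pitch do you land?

C4

A minor seventh up from D3 is C4.
A minor sixth up from C4 is Ab4.
Down a minor sixth from Ab4: C4 (8 semitones down).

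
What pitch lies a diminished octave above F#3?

For an octave the letter name doesn't change: still F, an octave up.
A diminished octave spans 11 semitones, so from F#3 the target pitch is F4.

F4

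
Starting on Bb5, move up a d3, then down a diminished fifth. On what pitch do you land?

A diminished third up from Bb5 is Dbb6.
A diminished fifth down from Dbb6 is Gb5.

Gb5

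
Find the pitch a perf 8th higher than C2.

C3

For an octave the letter name doesn't change: still C, an octave up.
A perfect octave spans 12 semitones, so from C2 the target pitch is C3.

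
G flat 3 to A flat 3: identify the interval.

G to A spans two letter names (G-A) — that makes it a second of some quality.
The major second spans 2 semitones, and Gb3 to Ab3 is exactly 2 semitones — so this is a major second.

major second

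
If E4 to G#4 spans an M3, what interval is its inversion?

Interval numbers invert to sum to nine: 3 + 6 = 9, so a third inverts to a sixth.
The quality also flips — major becomes minor — giving a minor sixth.

minor 6th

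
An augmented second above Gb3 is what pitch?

A3

The second takes the letter from G up to A.
An augmented second spans 3 semitones, so from Gb3 the target pitch is A3.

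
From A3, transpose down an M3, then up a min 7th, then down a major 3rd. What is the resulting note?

Cb4

Down a major third from A3: F3 (4 semitones down).
A minor seventh up from F3 is Eb4.
A major third down from Eb4 is Cb4.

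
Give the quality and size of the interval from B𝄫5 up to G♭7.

B to G spans six letter names (B-C-D-E-F-G), plus an octave: a thirteenth.
Bbb5 to Gb7 is 21 semitones, matching the major thirteenth exactly, so the quality is major.
(Equivalently, a compound major sixth: a major sixth plus an octave.)

M13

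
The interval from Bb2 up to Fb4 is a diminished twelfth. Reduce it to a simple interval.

Take out an octave (7 from the number): 12 − 7 = 5.
Quality carries through unchanged, so the simple form is a diminished fifth.

diminished fifth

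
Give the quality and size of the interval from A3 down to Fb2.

Descending from A3 to Fb2 is the same interval as ascending Fb2 to A3.
F to A spans three letter names (F-G-A), plus an octave: a tenth.
The major tenth is 16 semitones; here we have 17, one semitone wider: augmented.
(Equivalently, a compound augmented third: an augmented third plus an octave.)

A10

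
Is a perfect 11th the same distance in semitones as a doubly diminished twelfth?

Yes

A perfect eleventh = 17 semitones = a doubly diminished twelfth; enharmonically equal.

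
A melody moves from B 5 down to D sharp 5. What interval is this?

Descending from B5 to D#5 is the same interval as ascending D#5 to B5.
D to B spans six letter names (D-E-F-G-A-B) — that makes it a sixth of some quality.
At 8 semitones, D#5→B5 falls one short of a major sixth: minor.

minor sixth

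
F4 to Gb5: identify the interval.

F to G spans two letter names (F-G), plus an octave — that makes it a ninth of some quality.
At 13 semitones, F4→Gb5 falls one short of a major ninth: minor.
(Equivalently, a compound minor second: a minor second plus an octave.)

m9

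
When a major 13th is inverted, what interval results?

m3

First reduce the compound major thirteenth to its simple form, a major sixth.
The rule of nine gives the new number: 9 − 6 = 3, so a sixth becomes a third.
And major becomes minor under inversion, so we get a minor third.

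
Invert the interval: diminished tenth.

First reduce the compound diminished tenth to its simple form, a diminished third.
The rule of nine gives the new number: 9 − 3 = 6, so a third becomes a sixth.
Quality inverts too: diminished becomes augmented. That makes the inversion an augmented sixth.

augmented 6th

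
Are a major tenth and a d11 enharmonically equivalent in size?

A major tenth spans 16 semitones, and a diminished eleventh also spans 16 semitones — they're enharmonic.

Yes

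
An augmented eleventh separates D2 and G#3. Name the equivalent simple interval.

augmented 4th

Each octave removed subtracts seven from the number: 11 − 7 = 4.
That makes an augmented eleventh a compound augmented fourth — an octave plus an augmented fourth.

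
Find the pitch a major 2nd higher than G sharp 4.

The second takes the letter from G up to A.
Moving 2 semitones up from G#4 (the size of a major second) reaches A#4.

A sharp 4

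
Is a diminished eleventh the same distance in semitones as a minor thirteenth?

A diminished eleventh is 16 semitones but a minor thirteenth is 20 semitones — different sizes.

No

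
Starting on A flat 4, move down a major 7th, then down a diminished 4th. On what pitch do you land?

F 3

Down a major seventh from Ab4: Bbb3 (11 semitones down).
A diminished fourth down from Bbb3 is F3.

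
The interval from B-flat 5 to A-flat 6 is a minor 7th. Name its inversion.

major 2nd

The rule of nine gives the new number: 9 − 7 = 2, so a seventh becomes a second.
The quality also flips — minor becomes major — giving a major second.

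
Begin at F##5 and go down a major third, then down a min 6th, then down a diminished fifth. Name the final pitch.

A major third down from F##5 is D#5.
A minor sixth down from D#5 is F##4.
Down a diminished fifth from F##4: B##3 (6 semitones down).

B##3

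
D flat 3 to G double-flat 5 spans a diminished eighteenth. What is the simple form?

d4

Each octave removed subtracts seven from the number: 18 − 14 = 4.
Quality carries through unchanged, so the simple form is a diminished fourth.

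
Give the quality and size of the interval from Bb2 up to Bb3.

B to B is the same letter name, plus an octave, so the interval is some kind of octave.
Counting semitones, Bb2→Bb3 is 12, which is the perfect octave.

perfect octave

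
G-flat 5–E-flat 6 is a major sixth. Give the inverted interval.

Interval numbers invert to sum to nine: 6 + 3 = 9, so a sixth inverts to a third.
And major becomes minor under inversion, so we get a minor third.

minor third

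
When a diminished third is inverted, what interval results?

Inverted interval numbers add to nine, so a third pairs with a sixth (3 + 6 = 9).
And diminished becomes augmented under inversion, so we get an augmented sixth.

A6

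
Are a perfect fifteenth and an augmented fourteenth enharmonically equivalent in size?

A perfect fifteenth spans 24 semitones, and an augmented fourteenth also spans 24 semitones — they're enharmonic.

Yes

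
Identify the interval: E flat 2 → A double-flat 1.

augmented 5th

Descending from Eb2 to Abb1 is the same interval as ascending Abb1 to Eb2.
A to E spans five letter names (A-B-C-D-E) — that makes it a fifth of some quality.
Abb1 to Eb2 spans 8 semitones — one semitone wider than the perfect fifth (7) — giving an augmented fifth.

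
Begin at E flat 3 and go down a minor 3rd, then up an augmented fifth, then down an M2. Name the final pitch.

F sharp 3

A minor third down from Eb3 is C3.
Up an augmented fifth from C3: G#3 (8 semitones up).
G#3 down a major second → F#3 (2 semitones).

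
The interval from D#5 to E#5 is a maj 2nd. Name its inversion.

Inverted interval numbers add to nine, so a second pairs with a seventh (2 + 7 = 9).
And major becomes minor under inversion, so we get a minor seventh.

minor 7th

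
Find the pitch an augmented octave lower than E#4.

E3

An octave keeps the letter name E, an octave down from E.
An augmented octave spans 13 semitones, so from E#4 the target pitch is E3.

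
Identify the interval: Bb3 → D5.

M10

B to D spans three letter names (B-C-D), plus an octave — that makes it a tenth of some quality.
The major tenth spans 16 semitones, and Bb3 to D5 is exactly 16 semitones — so this is a major tenth.
(Equivalently, a compound major third: a major third plus an octave.)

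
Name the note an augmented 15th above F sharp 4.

For a fifteenth the letter name doesn't change: still F, two octaves up.
An augmented fifteenth spans 25 semitones, so from F#4 the target pitch is F##6.

F double-sharp 6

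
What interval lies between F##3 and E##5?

F to E spans seven letter names (F-G-A-B-C-D-E), plus an octave: a fourteenth.
Counting semitones, F##3→E##5 is 23, which is the major fourteenth.
(Equivalently, a compound major seventh: a major seventh plus an octave.)

major fourteenth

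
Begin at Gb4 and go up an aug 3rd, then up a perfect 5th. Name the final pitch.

Up an augmented third from Gb4: B4 (5 semitones up).
Up a perfect fifth from B4: F#5 (7 semitones up).

F#5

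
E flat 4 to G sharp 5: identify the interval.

E to G spans three letter names (E-F-G), plus an octave — that makes it a tenth of some quality.
The major tenth is 16 semitones; here we have 17, one semitone wider: augmented.
(Equivalently, a compound augmented third: an augmented third plus an octave.)

augmented tenth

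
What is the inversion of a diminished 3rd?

augmented sixth

Interval numbers invert to sum to nine: 3 + 6 = 9, so a third inverts to a sixth.
Quality inverts too: diminished becomes augmented. That makes the inversion an augmented sixth.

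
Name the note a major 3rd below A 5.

Three letter names down from A: F.
A major third spans 4 semitones, so from A5 the target pitch is F5.

F 5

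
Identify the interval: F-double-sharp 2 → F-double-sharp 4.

F to F is the same letter name, plus 2 octaves — that makes it a fifteenth of some quality.
F##2 to F##4 is 24 semitones, matching the perfect fifteenth exactly, so the quality is perfect.
(Equivalently, a compound perfect octave: a perfect octave plus an octave.)

P15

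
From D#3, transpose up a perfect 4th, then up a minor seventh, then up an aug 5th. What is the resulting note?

Up a perfect fourth from D#3: G#3 (5 semitones up).
G#3 up a minor seventh → F#4 (10 semitones).
F#4 up an augmented fifth → C##5 (8 semitones).

C##5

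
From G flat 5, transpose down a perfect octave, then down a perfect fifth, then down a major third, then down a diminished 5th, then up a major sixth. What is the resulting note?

Gb5 down a perfect octave → Gb4 (12 semitones).
A perfect fifth down from Gb4 is Cb4.
A major third down from Cb4 is Abb3.
A diminished fifth down from Abb3 is Db3.
Up a major sixth from Db3: Bb3 (9 semitones up).

B flat 3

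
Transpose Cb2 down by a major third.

Abb1

The third takes the letter from C down to A.
A major third is 4 semitones; 4 semitones down from Cb2 gives Abb1.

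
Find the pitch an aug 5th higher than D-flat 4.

A 4

Counting five letter names up from D lands on A.
An augmented fifth spans 8 semitones, so from Db4 the target pitch is A4.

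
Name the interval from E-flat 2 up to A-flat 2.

perfect fourth

E to A spans four letter names (E-F-G-A), so the interval is some kind of fourth.
The perfect fourth spans 5 semitones, and Eb2 to Ab2 is exactly 5 semitones — so this is a perfect fourth.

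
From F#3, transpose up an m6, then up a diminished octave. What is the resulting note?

Up a minor sixth from F#3: D4 (8 semitones up).
Up a diminished octave from D4: Db5 (11 semitones up).

Db5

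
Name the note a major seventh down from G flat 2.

A double-flat 1

Counting seven letter names down from G lands on A.
A major seventh is 11 semitones; 11 semitones down from Gb2 gives Abb1.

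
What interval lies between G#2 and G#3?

G to G is the same letter name, plus an octave: an octave.
G#2 to G#3 is 12 semitones, matching the perfect octave exactly, so the quality is perfect.

perfect 8th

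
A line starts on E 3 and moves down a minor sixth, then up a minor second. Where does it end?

A 2

Down a minor sixth from E3: G#2 (8 semitones down).
G#2 up a minor second → A2 (1 semitone).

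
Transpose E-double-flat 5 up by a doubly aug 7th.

D-sharp 6

Seven letter names up from E: D.
A doubly augmented seventh is 13 semitones; 13 semitones up from Ebb5 gives D#6.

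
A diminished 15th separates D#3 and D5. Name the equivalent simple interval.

d8

Each octave removed subtracts seven from the number: 15 − 7 = 8.
So a diminished fifteenth is an octave plus a diminished octave. The quality is unchanged.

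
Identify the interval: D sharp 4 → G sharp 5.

D to G spans four letter names (D-E-F-G), plus an octave: an eleventh.
Counting semitones, D#4→G#5 is 17, which is the perfect eleventh.
(Equivalently, a compound perfect fourth: a perfect fourth plus an octave.)

P11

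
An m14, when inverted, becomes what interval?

First reduce the compound minor fourteenth to its simple form, a minor seventh.
The rule of nine gives the new number: 9 − 7 = 2, so a seventh becomes a second.
The quality also flips — minor becomes major — giving a major second.

major 2nd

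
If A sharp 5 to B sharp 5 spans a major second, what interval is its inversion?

The rule of nine gives the new number: 9 − 2 = 7, so a second becomes a seventh.
And major becomes minor under inversion, so we get a minor seventh.

minor seventh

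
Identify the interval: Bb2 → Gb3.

B to G spans six letter names (B-C-D-E-F-G), so the interval is some kind of sixth.
Bb2 to Gb3 is 8 semitones, a half step short of the major sixth (9), so this is minor.

minor 6th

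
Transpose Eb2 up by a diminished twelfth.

Counting five letter names plus an octave up from E lands on B.
Moving 18 semitones up from Eb2 (the size of a diminished twelfth) reaches Bbb3.

Bbb3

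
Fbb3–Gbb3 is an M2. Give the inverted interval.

minor 7th

Interval numbers invert to sum to nine: 2 + 7 = 9, so a second inverts to a seventh.
Quality inverts too: major becomes minor. That makes the inversion a minor seventh.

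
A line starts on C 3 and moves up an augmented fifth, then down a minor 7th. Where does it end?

A sharp 2

An augmented fifth up from C3 is G#3.
Down a minor seventh from G#3: A#2 (10 semitones down).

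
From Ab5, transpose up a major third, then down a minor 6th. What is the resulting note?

Ab5 up a major third → C6 (4 semitones).
Down a minor sixth from C6: E5 (8 semitones down).

E5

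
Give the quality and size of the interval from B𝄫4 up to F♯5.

doubly augmented 5th

B to F spans five letter names (B-C-D-E-F), so the interval is some kind of fifth.
Bbb4 to F#5 spans 9 semitones — two semitones wider than the perfect fifth (7) — giving a doubly augmented fifth.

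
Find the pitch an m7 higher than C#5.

B5

Counting seven letter names up from C lands on B.
A minor seventh is 10 semitones; 10 semitones up from C#5 gives B5.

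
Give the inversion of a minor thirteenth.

First reduce the compound minor thirteenth to its simple form, a minor sixth.
Interval numbers invert to sum to nine: 6 + 3 = 9, so a sixth inverts to a third.
And minor becomes major under inversion, so we get a major third.

major third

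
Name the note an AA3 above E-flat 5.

G-double-sharp 5

Counting three letter names up from E lands on G.
A doubly augmented third is 6 semitones; 6 semitones up from Eb5 gives G##5.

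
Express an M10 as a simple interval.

Take out an octave (7 from the number): 10 − 7 = 3.
That makes a major tenth a compound major third — an octave plus a major third.

M3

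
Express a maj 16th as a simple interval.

M2

Subtracting seven from the interval number removes an octave: 16 − 14 = 2.
That makes a major sixteenth a compound major second — 2 octaves plus a major second.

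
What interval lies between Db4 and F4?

D to F spans three letter names (D-E-F) — that makes it a third of some quality.
The major third spans 4 semitones, and Db4 to F4 is exactly 4 semitones — so this is a major third.

M3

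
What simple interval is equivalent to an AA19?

doubly augmented fifth

Each octave removed subtracts seven from the number: 19 − 14 = 5.
So a doubly augmented nineteenth is 2 octaves plus a doubly augmented fifth. The quality is unchanged.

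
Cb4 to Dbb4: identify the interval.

minor second

C to D spans two letter names (C-D) — that makes it a second of some quality.
Cb4 to Dbb4 is 1 semitone, a half step short of the major second (2), so this is minor.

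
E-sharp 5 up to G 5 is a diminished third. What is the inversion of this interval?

The rule of nine gives the new number: 9 − 3 = 6, so a third becomes a sixth.
Quality inverts too: diminished becomes augmented. That makes the inversion an augmented sixth.

augmented sixth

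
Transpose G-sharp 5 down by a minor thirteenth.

B-sharp 3

Counting six letter names plus an octave down from G lands on B.
A minor thirteenth spans 20 semitones, so from G#5 the target pitch is B#3.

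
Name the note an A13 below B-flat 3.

D-double-flat 2

The thirteenth's letter: B down six letter names plus an octave → D.
Moving 22 semitones down from Bb3 (the size of an augmented thirteenth) reaches Dbb2.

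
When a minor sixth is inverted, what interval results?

Interval numbers invert to sum to nine: 6 + 3 = 9, so a sixth inverts to a third.
Quality inverts too: minor becomes major. That makes the inversion a major third.

major third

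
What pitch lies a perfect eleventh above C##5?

Four letters up from C (plus an octave) reaches F.
A perfect eleventh is 17 semitones; 17 semitones up from C##5 gives F##6.

F##6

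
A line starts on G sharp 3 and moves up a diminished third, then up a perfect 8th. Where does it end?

B flat 4

A diminished third up from G#3 is Bb3.
A perfect octave up from Bb3 is Bb4.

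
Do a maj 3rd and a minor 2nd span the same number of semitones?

No

A major third spans 4 semitones; a minor second spans 1 semitone. They differ by 3.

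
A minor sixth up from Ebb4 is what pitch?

The sixth takes the letter from E up to C.
A minor sixth is 8 semitones; 8 semitones up from Ebb4 gives Cbb5.

Cbb5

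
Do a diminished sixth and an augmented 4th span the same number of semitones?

No

A diminished sixth spans 7 semitones; an augmented fourth spans 6 semitones. They differ by 1.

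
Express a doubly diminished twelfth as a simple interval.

doubly diminished fifth

Subtracting seven from the interval number removes an octave: 12 − 7 = 5.
So a doubly diminished twelfth is an octave plus a doubly diminished fifth. The quality is unchanged.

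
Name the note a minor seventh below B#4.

Counting seven letter names down from B lands on C.
A minor seventh is 10 semitones; 10 semitones down from B#4 gives C##4.

C##4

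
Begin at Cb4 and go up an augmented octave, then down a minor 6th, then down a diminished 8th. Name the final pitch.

E#3

An augmented octave up from Cb4 is C5.
Down a minor sixth from C5: E4 (8 semitones down).
A diminished octave down from E4 is E#3.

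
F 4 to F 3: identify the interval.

perfect octave

Descending from F4 to F3 is the same interval as ascending F3 to F4.
F to F is the same letter name, plus an octave — that makes it an octave of some quality.
Counting semitones, F3→F4 is 12, which is the perfect octave.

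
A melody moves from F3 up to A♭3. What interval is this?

F to A spans three letter names (F-G-A): a third.
At 3 semitones, F3→Ab3 falls one short of a major third: minor.

minor 3rd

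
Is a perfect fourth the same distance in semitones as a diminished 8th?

5 semitones (perfect fourth) vs 11 semitones (diminished octave): not equal.

No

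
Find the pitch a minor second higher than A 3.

B-flat 3

Counting two letter names up from A lands on B.
A minor second is 1 semitone; 1 semitone up from A3 gives Bb3.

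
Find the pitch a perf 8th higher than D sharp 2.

D sharp 3

For an octave the letter name doesn't change: still D, an octave up.
A perfect octave is 12 semitones; 12 semitones up from D#2 gives D#3.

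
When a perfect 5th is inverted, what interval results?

The rule of nine gives the new number: 9 − 5 = 4, so a fifth becomes a fourth.
Quality inverts too: perfect stays perfect. That makes the inversion a perfect fourth.

P4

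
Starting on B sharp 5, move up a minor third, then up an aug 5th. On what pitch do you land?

Up a minor third from B#5: D#6 (3 semitones up).
An augmented fifth up from D#6 is A##6.

A double-sharp 6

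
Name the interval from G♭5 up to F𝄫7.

diminished 14th

G to F spans seven letter names (G-A-B-C-D-E-F), plus an octave: a fourteenth.
Gb5 to Fbb7 spans 21 semitones — two semitones narrower than the major fourteenth (23) — giving a diminished fourteenth.
(Equivalently, a compound diminished seventh: a diminished seventh plus an octave.)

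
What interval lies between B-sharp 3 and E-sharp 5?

perfect eleventh

B to E spans four letter names (B-C-D-E), plus an octave — that makes it an eleventh of some quality.
The perfect eleventh spans 17 semitones, and B#3 to E#5 is exactly 17 semitones — so this is a perfect eleventh.
(Equivalently, a compound perfect fourth: a perfect fourth plus an octave.)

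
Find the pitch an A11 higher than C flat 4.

The eleventh's letter: C up four letter names plus an octave → F.
An augmented eleventh is 18 semitones; 18 semitones up from Cb4 gives F5.

F 5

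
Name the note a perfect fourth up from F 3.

B flat 3

Four letter names up from F: B.
Moving 5 semitones up from F3 (the size of a perfect fourth) reaches Bb3.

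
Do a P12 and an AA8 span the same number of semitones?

No

A perfect twelfth spans 19 semitones; a doubly augmented octave spans 14 semitones. They differ by 5.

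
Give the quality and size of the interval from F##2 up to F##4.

F to F is the same letter name, plus 2 octaves — that makes it a fifteenth of some quality.
The perfect fifteenth spans 24 semitones, and F##2 to F##4 is exactly 24 semitones — so this is a perfect fifteenth.
(Equivalently, a compound perfect octave: a perfect octave plus an octave.)

perfect fifteenth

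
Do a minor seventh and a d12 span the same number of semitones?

A minor seventh spans 10 semitones; a diminished twelfth spans 18 semitones. They differ by 8.

No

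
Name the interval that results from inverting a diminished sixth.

The rule of nine gives the new number: 9 − 6 = 3, so a sixth becomes a third.
Quality inverts too: diminished becomes augmented. That makes the inversion an augmented third.

A3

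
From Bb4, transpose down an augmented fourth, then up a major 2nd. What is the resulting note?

Gb4

Bb4 down an augmented fourth → Fb4 (6 semitones).
Fb4 up a major second → Gb4 (2 semitones).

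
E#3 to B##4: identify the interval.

A12

E to B spans five letter names (E-F-G-A-B), plus an octave: a twelfth.
E#3 to B##4 spans 20 semitones — one semitone wider than the perfect twelfth (19) — giving an augmented twelfth.
(Equivalently, a compound augmented fifth: an augmented fifth plus an octave.)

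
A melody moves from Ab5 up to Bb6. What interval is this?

M9

A to B spans two letter names (A-B), plus an octave, so the interval is some kind of ninth.
Ab5 to Bb6 is 14 semitones, matching the major ninth exactly, so the quality is major.
(Equivalently, a compound major second: a major second plus an octave.)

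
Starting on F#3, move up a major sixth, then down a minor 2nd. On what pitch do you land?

C##4

F#3 up a major sixth → D#4 (9 semitones).
A minor second down from D#4 is C##4.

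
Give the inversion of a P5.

Interval numbers invert to sum to nine: 5 + 4 = 9, so a fifth inverts to a fourth.
And perfect stays perfect under inversion, so we get a perfect fourth.

perfect 4th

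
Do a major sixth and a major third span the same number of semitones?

No

9 semitones (major sixth) vs 4 semitones (major third): not equal.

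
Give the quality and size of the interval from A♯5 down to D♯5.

Descending from A#5 to D#5 is the same interval as ascending D#5 to A#5.
D to A spans five letter names (D-E-F-G-A), so the interval is some kind of fifth.
Counting semitones, D#5→A#5 is 7, which is the perfect fifth.

perfect 5th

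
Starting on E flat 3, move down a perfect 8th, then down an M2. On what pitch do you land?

D flat 2

Down a perfect octave from Eb3: Eb2 (12 semitones down).
A major second down from Eb2 is Db2.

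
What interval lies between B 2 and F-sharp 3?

B to F spans five letter names (B-C-D-E-F), so the interval is some kind of fifth.
Counting semitones, B2→F#3 is 7, which is the perfect fifth.

P5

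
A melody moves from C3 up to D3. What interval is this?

major second

C to D spans two letter names (C-D), so the interval is some kind of second.
C3 to D3 is 2 semitones, matching the major second exactly, so the quality is major.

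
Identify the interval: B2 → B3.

B to B is the same letter name, plus an octave — that makes it an octave of some quality.
Counting semitones, B2→B3 is 12, which is the perfect octave.

perfect octave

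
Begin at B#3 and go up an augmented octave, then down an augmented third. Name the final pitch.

G#4

B#3 up an augmented octave → B##4 (13 semitones).
Down an augmented third from B##4: G#4 (5 semitones down).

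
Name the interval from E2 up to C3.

minor 6th

E to C spans six letter names (E-F-G-A-B-C), so the interval is some kind of sixth.
A major sixth would be 9 semitones, but E2 to C3 is 8 — one semitone narrower, making it a minor sixth.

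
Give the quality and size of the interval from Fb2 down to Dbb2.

Descending from Fb2 to Dbb2 is the same interval as ascending Dbb2 to Fb2.
D to F spans three letter names (D-E-F) — that makes it a third of some quality.
Dbb2 to Fb2 is 4 semitones, matching the major third exactly, so the quality is major.

major 3rd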